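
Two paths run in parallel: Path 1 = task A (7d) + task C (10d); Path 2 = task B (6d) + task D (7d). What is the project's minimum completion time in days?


Path 1 = 7 + 10 = 17 days
Path 2 = 6 + 7 = 13 days
Duration = max(17, 13) = 17 days

17 days


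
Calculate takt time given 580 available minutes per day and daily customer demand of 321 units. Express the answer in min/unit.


Formula: Takt Time = Available Production Time / Customer Demand
Takt = 580 min/day / 321 units/day
Takt = 1.81 min/unit

1.81 min/unit


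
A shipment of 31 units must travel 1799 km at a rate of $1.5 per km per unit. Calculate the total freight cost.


TC = dist * cost * units = 1799 * 1.5 * 31 = $83653.50

$83653.50


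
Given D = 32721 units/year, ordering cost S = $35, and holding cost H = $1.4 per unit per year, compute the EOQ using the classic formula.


Formula: EOQ = sqrt(2 * D * S / H)
Numerator: 2 * 32721 * 35 = 2290470
2DS/H = 2290470 / 1.4 = 1636050.0
EOQ = sqrt(1636050.0) = 1279.1 units

1279.1 units


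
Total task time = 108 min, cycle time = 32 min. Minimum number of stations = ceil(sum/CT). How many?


Formula: N_min = ceil(Sum of Task Times / Cycle Time)
N_min = ceil(108 min / 32 min) = ceil(3.375)
N_min = 4 stations

4


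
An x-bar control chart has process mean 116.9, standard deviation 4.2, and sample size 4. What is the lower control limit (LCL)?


LCL = 116.9 - 3 * 4.2 / sqrt(4)

110.6


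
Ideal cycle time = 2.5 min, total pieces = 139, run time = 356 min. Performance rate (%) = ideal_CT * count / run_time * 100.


Formula: Performance = (Ideal CT * Total Count) / Run Time * 100
Ideal output time = 2.5 * 139 = 347.5 min
Performance = 347.5 / 356 * 100 = 97.6%

97.6%


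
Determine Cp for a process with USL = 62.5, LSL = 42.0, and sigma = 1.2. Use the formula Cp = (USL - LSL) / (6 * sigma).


Cp = (62.5 - 42.0) / (6 * 1.2)

2.85


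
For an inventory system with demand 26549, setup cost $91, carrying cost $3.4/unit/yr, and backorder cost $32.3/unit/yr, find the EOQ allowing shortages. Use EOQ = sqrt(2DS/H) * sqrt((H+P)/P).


Formula: EOQ* = sqrt(2DS/H) * sqrt((H+P)/P)
Base EOQ = sqrt(2*26549*91/3.4) = 1192.12 units
Correction = sqrt((3.4+32.3)/32.3) = 1.05131
EOQ* = 1192.12 * 1.05131 = 1253.3 units

1253.3 units


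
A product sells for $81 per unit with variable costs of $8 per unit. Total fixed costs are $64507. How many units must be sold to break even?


Formula: BEQ = Fixed Costs / (Price - Variable Cost)
Contribution margin = $81 - $8 = $73/unit
BEQ = ceil($64507 / $73/unit) = ceil(883.66) = 884 units

884 units


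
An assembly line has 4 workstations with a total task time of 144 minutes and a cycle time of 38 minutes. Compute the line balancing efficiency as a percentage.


Formula: Efficiency = Sum of Task Times / (N_stations * CT) * 100
Total station capacity = 4 stations * 38 min = 152 min
Efficiency = 144 / 152 * 100 = 94.7%

94.7%


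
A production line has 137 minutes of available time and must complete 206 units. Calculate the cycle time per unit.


Formula: CT = Available Time / Number of Units
CT = 137 min / 206 units
CT = 0.67 min/unit

0.67 min/unit


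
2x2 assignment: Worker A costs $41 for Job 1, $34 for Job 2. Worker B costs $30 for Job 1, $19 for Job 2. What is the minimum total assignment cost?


Option 1: A->1 + B->2 = $41 + $19 = $60
Option 2: A->2 + B->1 = $34 + $30 = $64
Min cost = min($60, $64) = $60

$60


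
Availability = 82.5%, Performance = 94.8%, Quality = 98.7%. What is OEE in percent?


Formula: OEE = Availability * Performance * Quality / 10000
A * P = 82.5% * 94.8% / 100 = 78.21%
OEE = 78.21% * 98.7% / 100 = 77.2%

77.2%


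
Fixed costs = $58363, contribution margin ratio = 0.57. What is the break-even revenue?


Formula: BER = Fixed Costs / Contribution Margin Ratio
BER = $58363 / 0.57
BER = $102391.23 (to the nearest cent)

$102391.23


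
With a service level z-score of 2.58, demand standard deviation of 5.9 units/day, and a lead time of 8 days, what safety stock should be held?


Formula: SS = z * sigma_d * sqrt(LT)
sqrt(LT) = sqrt(8) = 2.8284
SS = 2.58 * 5.9 * 2.8284
SS = 43.1 units

43.1 units


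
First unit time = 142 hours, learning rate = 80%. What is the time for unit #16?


Formula: T_n = T_1 * (learning_rate)^(log2(n)) where learning_rate = rate/100
Doublings = log2(16) = 4
T_n = 142 * 0.8^4
T_n = 142 * 0.4096 = 58.2 hours

58.2 hours


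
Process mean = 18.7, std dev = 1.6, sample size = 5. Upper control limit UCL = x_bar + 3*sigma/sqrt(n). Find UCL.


UCL = 18.7 + 3 * 1.6 / sqrt(5)

20.85


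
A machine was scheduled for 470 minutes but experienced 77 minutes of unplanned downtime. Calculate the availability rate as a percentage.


Formula: Availability = (Planned Time - Downtime) / Planned Time * 100
Uptime = 470 - 77 = 393 min
Availability = 393 / 470 * 100 = 83.6%

83.6%


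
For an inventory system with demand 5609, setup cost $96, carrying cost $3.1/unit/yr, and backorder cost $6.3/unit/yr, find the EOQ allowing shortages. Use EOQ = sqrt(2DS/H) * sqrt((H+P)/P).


Formula: EOQ* = sqrt(2DS/H) * sqrt((H+P)/P)
Base EOQ = sqrt(2*5609*96/3.1) = 589.4 units
Correction = sqrt((3.1+6.3)/6.3) = 1.2215
EOQ* = 589.4 * 1.2215 = 720.0 units

720.0 units


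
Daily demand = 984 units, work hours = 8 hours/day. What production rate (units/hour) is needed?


Formula: Production Rate = Daily Demand / Available Hours
Rate = 984 units/day / 8 hours/day
Rate = 123.0 units/hour

123.0 units/hour


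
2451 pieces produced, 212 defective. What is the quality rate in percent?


Formula: Quality Rate = Good Pieces / Total Pieces * 100
Good pieces = 2451 - 212 = 2239
QR = 2239 / 2451 * 100 = 91.4%

91.4%


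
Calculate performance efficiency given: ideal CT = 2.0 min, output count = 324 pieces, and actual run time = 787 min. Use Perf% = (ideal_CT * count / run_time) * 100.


Formula: Performance = (Ideal CT * Total Count) / Run Time * 100
Ideal output time = 2.0 * 324 = 648.0 min
Performance = 648.0 / 787 * 100 = 82.3%

82.3%


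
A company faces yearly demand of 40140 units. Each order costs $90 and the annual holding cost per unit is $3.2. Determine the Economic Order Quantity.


Formula: EOQ = sqrt(2 * D * S / H)
Numerator: 2 * 40140 * 90 = 7225200
2DS/H = 7225200 / 3.2 = 2257875.0
EOQ = sqrt(2257875.0) = 1502.6 units

1502.6 units


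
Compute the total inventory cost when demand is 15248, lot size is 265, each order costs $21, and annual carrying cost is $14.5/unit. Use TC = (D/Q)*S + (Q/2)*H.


TC = 15248/265 * 21 + 265/2 * 14.5

$3129.58


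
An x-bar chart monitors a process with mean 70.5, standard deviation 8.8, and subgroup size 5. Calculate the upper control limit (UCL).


UCL = 70.5 + 3 * 8.8 / sqrt(5)

82.31


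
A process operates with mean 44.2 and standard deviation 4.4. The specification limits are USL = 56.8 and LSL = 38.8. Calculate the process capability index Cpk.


Cpu = (56.8 - 44.2) / (3 * 4.4) = 0.95
Cpl = (44.2 - 38.8) / (3 * 4.4) = 0.41
Cpk = min(0.95, 0.41) = 0.41

0.41


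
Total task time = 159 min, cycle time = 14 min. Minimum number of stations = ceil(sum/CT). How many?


Formula: N_min = ceil(Sum of Task Times / Cycle Time)
N_min = ceil(159 min / 14 min) = ceil(11.3571)
N_min = 12 stations

12


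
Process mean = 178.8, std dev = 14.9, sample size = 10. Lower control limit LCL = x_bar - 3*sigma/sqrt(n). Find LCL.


LCL = 178.8 - 3 * 14.9 / sqrt(10)

164.66


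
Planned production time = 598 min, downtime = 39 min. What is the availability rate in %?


Formula: Availability = (Planned Time - Downtime) / Planned Time * 100
Uptime = 598 - 39 = 559 min
Availability = 559 / 598 * 100 = 93.5%

93.5%


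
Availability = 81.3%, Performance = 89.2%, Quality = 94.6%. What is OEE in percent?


Formula: OEE = Availability * Performance * Quality / 10000
A * P = 81.3% * 89.2% / 100 = 72.52%
OEE = 72.52% * 94.6% / 100 = 68.6%

68.6%


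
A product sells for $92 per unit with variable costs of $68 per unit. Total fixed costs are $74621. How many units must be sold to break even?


Formula: BEQ = Fixed Costs / (Price - Variable Cost)
Contribution margin = $92 - $68 = $24/unit
BEQ = ceil($74621 / $24/unit) = ceil(3109.21) = 3110 units

3110 units


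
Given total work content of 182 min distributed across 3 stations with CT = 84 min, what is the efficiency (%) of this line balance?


Formula: Efficiency = Sum of Task Times / (N_stations * CT) * 100
Total station capacity = 3 stations * 84 min = 252 min
Efficiency = 182 / 252 * 100 = 72.2%

72.2%


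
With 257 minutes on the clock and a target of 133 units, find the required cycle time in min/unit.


Formula: CT = Available Time / Number of Units
CT = 257 min / 133 units
CT = 1.93 min/unit

1.93 min/unit


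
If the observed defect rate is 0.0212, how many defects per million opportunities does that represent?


DPMO = defect_rate * 1000000 = 0.0212 * 1000000

21200


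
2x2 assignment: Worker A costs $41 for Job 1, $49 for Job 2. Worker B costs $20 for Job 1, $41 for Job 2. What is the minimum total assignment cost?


Option 1: A->1 + B->2 = $41 + $41 = $82
Option 2: A->2 + B->1 = $49 + $20 = $69
Min cost = min($82, $69) = $69

$69


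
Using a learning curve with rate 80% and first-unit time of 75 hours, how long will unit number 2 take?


Formula: T_n = T_1 * (learning_rate)^(log2(n)) where learning_rate = rate/100
Doublings = log2(2) = 1
T_n = 75 * 0.8^1
T_n = 75 * 0.8 = 60.0 hours

60.0 hours


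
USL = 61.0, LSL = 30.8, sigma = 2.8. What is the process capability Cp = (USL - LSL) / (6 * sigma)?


Cp = (61.0 - 30.8) / (6 * 2.8)

1.8


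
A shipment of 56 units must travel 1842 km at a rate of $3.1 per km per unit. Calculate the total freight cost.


TC = dist * cost * units = 1842 * 3.1 * 56 = $319771.20

$319771.20


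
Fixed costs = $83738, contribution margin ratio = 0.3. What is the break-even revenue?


Formula: BER = Fixed Costs / Contribution Margin Ratio
BER = $83738 / 0.3
BER = $279126.67 (to the nearest cent)

$279126.67


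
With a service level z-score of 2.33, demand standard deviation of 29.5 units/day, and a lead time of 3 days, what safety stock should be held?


Formula: SS = z * sigma_d * sqrt(LT)
sqrt(LT) = sqrt(3) = 1.7321
SS = 2.33 * 29.5 * 1.7321
SS = 119.1 units

119.1 units


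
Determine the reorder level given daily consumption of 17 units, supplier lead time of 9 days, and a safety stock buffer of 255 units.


Formula: ROP = (Daily Demand * Lead Time) + Safety Stock
Demand during lead time = 17 * 9 = 153 units
ROP = 153 + 255 = 408 units

408 units


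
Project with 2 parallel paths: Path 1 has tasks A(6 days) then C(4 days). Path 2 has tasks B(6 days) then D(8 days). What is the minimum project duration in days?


Path 1 = 6 + 4 = 10 days
Path 2 = 6 + 8 = 14 days
Duration = max(10, 14) = 14 days

14 days


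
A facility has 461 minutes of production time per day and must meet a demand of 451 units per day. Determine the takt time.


Formula: Takt Time = Available Production Time / Customer Demand
Takt = 461 min/day / 451 units/day
Takt = 1.02 min/unit

1.02 min/unit


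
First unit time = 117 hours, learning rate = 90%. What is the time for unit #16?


Formula: T_n = T_1 * (learning_rate)^(log2(n)) where learning_rate = rate/100
Doublings = log2(16) = 4
T_n = 117 * 0.9^4
T_n = 117 * 0.6561 = 76.8 hours

76.8 hours


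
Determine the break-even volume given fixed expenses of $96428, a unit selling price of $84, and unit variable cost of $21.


Formula: BEQ = Fixed Costs / (Price - Variable Cost)
Contribution margin = $84 - $21 = $63/unit
BEQ = ceil($96428 / $63/unit) = ceil(1530.6) = 1531 units

1531 units


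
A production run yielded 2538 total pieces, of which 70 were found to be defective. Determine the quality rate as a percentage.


Formula: Quality Rate = Good Pieces / Total Pieces * 100
Good pieces = 2538 - 70 = 2468
QR = 2468 / 2538 * 100 = 97.2%

97.2%


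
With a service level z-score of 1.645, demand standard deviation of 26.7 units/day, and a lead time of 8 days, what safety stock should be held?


Formula: SS = z * sigma_d * sqrt(LT)
sqrt(LT) = sqrt(8) = 2.8284
SS = 1.645 * 26.7 * 2.8284
SS = 124.2 units

124.2 units


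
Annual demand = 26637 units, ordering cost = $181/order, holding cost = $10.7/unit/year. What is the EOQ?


Formula: EOQ = sqrt(2 * D * S / H)
Numerator: 2 * 26637 * 181 = 9642594
2DS/H = 9642594 / 10.7 = 901177.0
EOQ = sqrt(901177.0) = 949.3 units

949.3 units


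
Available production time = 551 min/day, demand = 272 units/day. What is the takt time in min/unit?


Formula: Takt Time = Available Production Time / Customer Demand
Takt = 551 min/day / 272 units/day
Takt = 2.03 min/unit

2.03 min/unit


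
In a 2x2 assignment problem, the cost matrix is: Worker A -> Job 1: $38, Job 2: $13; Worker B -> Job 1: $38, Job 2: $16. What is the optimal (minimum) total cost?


Option 1: A->1 + B->2 = $38 + $16 = $54
Option 2: A->2 + B->1 = $13 + $38 = $51
Min cost = min($54, $51) = $51

$51


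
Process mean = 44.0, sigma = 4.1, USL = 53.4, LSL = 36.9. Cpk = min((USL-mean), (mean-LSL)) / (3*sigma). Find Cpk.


Cpu = (53.4 - 44.0) / (3 * 4.1) = 0.76
Cpl = (44.0 - 36.9) / (3 * 4.1) = 0.58
Cpk = min(0.76, 0.58) = 0.58

0.58


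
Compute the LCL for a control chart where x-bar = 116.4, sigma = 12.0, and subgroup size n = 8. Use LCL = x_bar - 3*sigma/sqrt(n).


LCL = 116.4 - 3 * 12.0 / sqrt(8)

103.67


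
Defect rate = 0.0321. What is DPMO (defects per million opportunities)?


DPMO = defect_rate * 1000000 = 0.0321 * 1000000

32100


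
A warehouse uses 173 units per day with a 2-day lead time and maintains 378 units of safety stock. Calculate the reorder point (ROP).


Formula: ROP = (Daily Demand * Lead Time) + Safety Stock
Demand during lead time = 173 * 2 = 346 units
ROP = 346 + 378 = 724 units

724 units


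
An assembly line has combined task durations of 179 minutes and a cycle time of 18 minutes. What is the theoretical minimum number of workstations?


Formula: N_min = ceil(Sum of Task Times / Cycle Time)
N_min = ceil(179 min / 18 min) = ceil(9.9444)
N_min = 10 stations

10


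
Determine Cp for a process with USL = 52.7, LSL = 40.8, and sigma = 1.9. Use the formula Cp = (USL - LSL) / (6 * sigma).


Cp = (52.7 - 40.8) / (6 * 1.9)

1.04


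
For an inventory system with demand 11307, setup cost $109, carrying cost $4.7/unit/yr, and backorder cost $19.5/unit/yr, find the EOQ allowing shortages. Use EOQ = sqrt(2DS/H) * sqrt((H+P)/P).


Formula: EOQ* = sqrt(2DS/H) * sqrt((H+P)/P)
Base EOQ = sqrt(2*11307*109/4.7) = 724.19 units
Correction = sqrt((4.7+19.5)/19.5) = 1.11401
EOQ* = 724.19 * 1.11401 = 806.8 units

806.8 units


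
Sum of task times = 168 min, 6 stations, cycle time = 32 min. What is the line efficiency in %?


Formula: Efficiency = Sum of Task Times / (N_stations * CT) * 100
Total station capacity = 6 stations * 32 min = 192 min
Efficiency = 168 / 192 * 100 = 87.5%

87.5%


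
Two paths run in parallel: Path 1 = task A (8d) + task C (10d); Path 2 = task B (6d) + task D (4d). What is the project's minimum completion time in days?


Path 1 = 8 + 10 = 18 days
Path 2 = 6 + 4 = 10 days
Duration = max(18, 10) = 18 days

18 days


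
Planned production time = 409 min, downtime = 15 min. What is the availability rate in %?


Formula: Availability = (Planned Time - Downtime) / Planned Time * 100
Uptime = 409 - 15 = 394 min
Availability = 394 / 409 * 100 = 96.3%

96.3%


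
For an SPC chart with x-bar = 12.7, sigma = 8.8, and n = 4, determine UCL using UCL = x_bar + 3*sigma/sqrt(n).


UCL = 12.7 + 3 * 8.8 / sqrt(4)

25.9


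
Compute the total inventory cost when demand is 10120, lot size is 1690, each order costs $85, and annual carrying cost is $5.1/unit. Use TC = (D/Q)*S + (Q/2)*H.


TC = 10120/1690 * 85 + 1690/2 * 5.1

$4818.49


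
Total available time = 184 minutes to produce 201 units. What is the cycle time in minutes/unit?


Formula: CT = Available Time / Number of Units
CT = 184 min / 201 units
CT = 0.92 min/unit

0.92 min/unit


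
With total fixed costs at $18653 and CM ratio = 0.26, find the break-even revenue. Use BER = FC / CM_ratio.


Formula: BER = Fixed Costs / Contribution Margin Ratio
BER = $18653 / 0.26
BER = $71742.31 (to the nearest cent)

$71742.31


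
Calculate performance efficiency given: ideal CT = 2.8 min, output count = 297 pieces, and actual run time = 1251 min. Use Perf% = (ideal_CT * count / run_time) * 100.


Formula: Performance = (Ideal CT * Total Count) / Run Time * 100
Ideal output time = 2.8 * 297 = 831.6 min
Performance = 831.6 / 1251 * 100 = 66.5%

66.5%


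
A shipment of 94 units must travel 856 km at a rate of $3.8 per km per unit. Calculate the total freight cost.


TC = dist * cost * units = 856 * 3.8 * 94 = $305763.20

$305763.20


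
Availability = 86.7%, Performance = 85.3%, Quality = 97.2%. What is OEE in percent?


Formula: OEE = Availability * Performance * Quality / 10000
A * P = 86.7% * 85.3% / 100 = 73.96%
OEE = 73.96% * 97.2% / 100 = 71.9%

71.9%


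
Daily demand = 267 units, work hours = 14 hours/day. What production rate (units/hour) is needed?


Formula: Production Rate = Daily Demand / Available Hours
Rate = 267 units/day / 14 hours/day
Rate = 19.1 units/hour

19.1 units/hour


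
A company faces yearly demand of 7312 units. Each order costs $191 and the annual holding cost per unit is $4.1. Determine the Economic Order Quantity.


Formula: EOQ = sqrt(2 * D * S / H)
Numerator: 2 * 7312 * 191 = 2793184
2DS/H = 2793184 / 4.1 = 681264.4
EOQ = sqrt(681264.4) = 825.4 units

825.4 units


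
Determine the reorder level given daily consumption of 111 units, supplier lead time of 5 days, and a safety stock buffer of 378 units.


Formula: ROP = (Daily Demand * Lead Time) + Safety Stock
Demand during lead time = 111 * 5 = 555 units
ROP = 555 + 378 = 933 units

933 units


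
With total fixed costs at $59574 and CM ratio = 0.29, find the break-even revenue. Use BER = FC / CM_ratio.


Formula: BER = Fixed Costs / Contribution Margin Ratio
BER = $59574 / 0.29
BER = $205427.59 (to the nearest cent)

$205427.59


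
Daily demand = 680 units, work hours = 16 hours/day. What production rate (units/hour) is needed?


Formula: Production Rate = Daily Demand / Available Hours
Rate = 680 units/day / 16 hours/day
Rate = 42.5 units/hour

42.5 units/hour


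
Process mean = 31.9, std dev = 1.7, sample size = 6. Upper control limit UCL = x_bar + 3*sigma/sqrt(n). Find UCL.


UCL = 31.9 + 3 * 1.7 / sqrt(6)

33.98


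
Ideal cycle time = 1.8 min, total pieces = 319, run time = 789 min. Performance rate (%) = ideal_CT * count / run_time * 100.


Formula: Performance = (Ideal CT * Total Count) / Run Time * 100
Ideal output time = 1.8 * 319 = 574.2 min
Performance = 574.2 / 789 * 100 = 72.8%

72.8%


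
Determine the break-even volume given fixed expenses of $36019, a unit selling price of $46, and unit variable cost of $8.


Formula: BEQ = Fixed Costs / (Price - Variable Cost)
Contribution margin = $46 - $8 = $38/unit
BEQ = ceil($36019 / $38/unit) = ceil(947.87) = 948 units

948 units


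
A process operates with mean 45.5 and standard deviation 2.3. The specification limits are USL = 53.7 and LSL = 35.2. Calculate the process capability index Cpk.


Cpu = (53.7 - 45.5) / (3 * 2.3) = 1.19
Cpl = (45.5 - 35.2) / (3 * 2.3) = 1.49
Cpk = min(1.19, 1.49) = 1.19

1.19


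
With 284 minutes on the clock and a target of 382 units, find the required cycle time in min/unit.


Formula: CT = Available Time / Number of Units
CT = 284 min / 382 units
CT = 0.74 min/unit

0.74 min/unit


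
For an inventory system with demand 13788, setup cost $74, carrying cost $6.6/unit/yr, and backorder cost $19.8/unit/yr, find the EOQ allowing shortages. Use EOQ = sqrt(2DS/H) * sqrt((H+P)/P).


Formula: EOQ* = sqrt(2DS/H) * sqrt((H+P)/P)
Base EOQ = sqrt(2*13788*74/6.6) = 556.04 units
Correction = sqrt((6.6+19.8)/19.8) = 1.1547
EOQ* = 556.04 * 1.1547 = 642.1 units

642.1 units


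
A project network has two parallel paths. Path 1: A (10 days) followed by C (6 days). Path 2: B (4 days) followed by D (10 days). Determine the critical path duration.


Path 1 = 10 + 6 = 16 days
Path 2 = 4 + 10 = 14 days
Duration = max(16, 14) = 16 days

16 days


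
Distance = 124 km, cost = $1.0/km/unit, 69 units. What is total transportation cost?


TC = dist * cost * units = 124 * 1.0 * 69 = $8556.00

$8556.00


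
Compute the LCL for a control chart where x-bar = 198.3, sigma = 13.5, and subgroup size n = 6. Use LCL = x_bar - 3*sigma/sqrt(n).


LCL = 198.3 - 3 * 13.5 / sqrt(6)

181.77


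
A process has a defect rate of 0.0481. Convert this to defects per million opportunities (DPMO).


DPMO = defect_rate * 1000000 = 0.0481 * 1000000

48100


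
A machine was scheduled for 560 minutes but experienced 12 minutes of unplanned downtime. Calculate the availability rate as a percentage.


Formula: Availability = (Planned Time - Downtime) / Planned Time * 100
Uptime = 560 - 12 = 548 min
Availability = 548 / 560 * 100 = 97.9%

97.9%


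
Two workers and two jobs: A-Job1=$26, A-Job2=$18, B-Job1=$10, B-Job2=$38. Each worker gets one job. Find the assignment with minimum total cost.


Option 1: A->1 + B->2 = $26 + $38 = $64
Option 2: A->2 + B->1 = $18 + $10 = $28
Min cost = min($64, $28) = $28

$28


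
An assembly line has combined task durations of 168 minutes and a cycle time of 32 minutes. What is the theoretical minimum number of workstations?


Formula: N_min = ceil(Sum of Task Times / Cycle Time)
N_min = ceil(168 min / 32 min) = ceil(5.25)
N_min = 6 stations

6


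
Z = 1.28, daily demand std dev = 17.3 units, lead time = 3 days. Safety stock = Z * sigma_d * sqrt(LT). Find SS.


Formula: SS = z * sigma_d * sqrt(LT)
sqrt(LT) = sqrt(3) = 1.7321
SS = 1.28 * 17.3 * 1.7321
SS = 38.4 units

38.4 units


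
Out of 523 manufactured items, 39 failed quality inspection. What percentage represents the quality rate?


Formula: Quality Rate = Good Pieces / Total Pieces * 100
Good pieces = 523 - 39 = 484
QR = 484 / 523 * 100 = 92.5%

92.5%


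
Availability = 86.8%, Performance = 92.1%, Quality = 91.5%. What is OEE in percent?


Formula: OEE = Availability * Performance * Quality / 10000
A * P = 86.8% * 92.1% / 100 = 79.94%
OEE = 79.94% * 91.5% / 100 = 73.1%

73.1%


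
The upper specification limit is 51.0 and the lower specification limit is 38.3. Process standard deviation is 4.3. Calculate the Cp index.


Cp = (51.0 - 38.3) / (6 * 4.3)

0.49


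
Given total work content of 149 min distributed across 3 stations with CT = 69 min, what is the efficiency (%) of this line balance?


Formula: Efficiency = Sum of Task Times / (N_stations * CT) * 100
Total station capacity = 3 stations * 69 min = 207 min
Efficiency = 149 / 207 * 100 = 72.0%

72.0%


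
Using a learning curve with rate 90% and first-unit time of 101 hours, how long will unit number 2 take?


Formula: T_n = T_1 * (learning_rate)^(log2(n)) where learning_rate = rate/100
Doublings = log2(2) = 1
T_n = 101 * 0.9^1
T_n = 101 * 0.9 = 90.9 hours

90.9 hours


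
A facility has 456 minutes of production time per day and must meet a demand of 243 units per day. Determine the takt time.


Formula: Takt Time = Available Production Time / Customer Demand
Takt = 456 min/day / 243 units/day
Takt = 1.88 min/unit

1.88 min/unit


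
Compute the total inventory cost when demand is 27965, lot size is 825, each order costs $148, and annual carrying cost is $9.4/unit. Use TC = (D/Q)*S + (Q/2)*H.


TC = 27965/825 * 148 + 825/2 * 9.4

$8894.25


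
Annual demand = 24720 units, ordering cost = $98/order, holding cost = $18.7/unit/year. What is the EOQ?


Formula: EOQ = sqrt(2 * D * S / H)
Numerator: 2 * 24720 * 98 = 4845120
2DS/H = 4845120 / 18.7 = 259097.3
EOQ = sqrt(259097.3) = 509.0 units

509.0 units


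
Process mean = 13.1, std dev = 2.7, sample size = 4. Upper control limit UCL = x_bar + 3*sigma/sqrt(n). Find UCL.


UCL = 13.1 + 3 * 2.7 / sqrt(4)

17.15


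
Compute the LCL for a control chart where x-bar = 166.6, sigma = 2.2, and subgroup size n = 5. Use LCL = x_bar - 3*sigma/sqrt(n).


LCL = 166.6 - 3 * 2.2 / sqrt(5)

163.65


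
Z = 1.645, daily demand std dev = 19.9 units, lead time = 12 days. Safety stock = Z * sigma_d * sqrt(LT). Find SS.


Formula: SS = z * sigma_d * sqrt(LT)
sqrt(LT) = sqrt(12) = 3.4641
SS = 1.645 * 19.9 * 3.4641
SS = 113.4 units

113.4 units


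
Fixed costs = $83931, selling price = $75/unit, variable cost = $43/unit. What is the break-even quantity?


Formula: BEQ = Fixed Costs / (Price - Variable Cost)
Contribution margin = $75 - $43 = $32/unit
BEQ = ceil($83931 / $32/unit) = ceil(2622.84) = 2623 units

2623 units


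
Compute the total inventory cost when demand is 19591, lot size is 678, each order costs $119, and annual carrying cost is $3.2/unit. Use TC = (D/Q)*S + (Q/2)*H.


TC = 19591/678 * 119 + 678/2 * 3.2

$4523.34


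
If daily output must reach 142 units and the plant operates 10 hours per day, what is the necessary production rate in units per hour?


Formula: Production Rate = Daily Demand / Available Hours
Rate = 142 units/day / 10 hours/day
Rate = 14.2 units/hour

14.2 units/hour


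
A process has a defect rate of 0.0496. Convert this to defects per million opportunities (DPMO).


DPMO = defect_rate * 1000000 = 0.0496 * 1000000

49600


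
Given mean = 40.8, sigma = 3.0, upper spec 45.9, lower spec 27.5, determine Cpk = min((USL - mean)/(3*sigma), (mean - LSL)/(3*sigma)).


Cpu = (45.9 - 40.8) / (3 * 3.0) = 0.57
Cpl = (40.8 - 27.5) / (3 * 3.0) = 1.48
Cpk = min(0.57, 1.48) = 0.57

0.57


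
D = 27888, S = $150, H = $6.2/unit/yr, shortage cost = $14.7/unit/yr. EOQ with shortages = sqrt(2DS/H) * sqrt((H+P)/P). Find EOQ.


Formula: EOQ* = sqrt(2DS/H) * sqrt((H+P)/P)
Base EOQ = sqrt(2*27888*150/6.2) = 1161.65 units
Correction = sqrt((6.2+14.7)/14.7) = 1.19238
EOQ* = 1161.65 * 1.19238 = 1385.1 units

1385.1 units


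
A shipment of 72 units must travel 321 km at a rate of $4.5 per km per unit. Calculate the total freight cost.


TC = dist * cost * units = 321 * 4.5 * 72 = $104004.00

$104004.00


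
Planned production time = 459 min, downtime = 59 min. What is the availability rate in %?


Formula: Availability = (Planned Time - Downtime) / Planned Time * 100
Uptime = 459 - 59 = 400 min
Availability = 400 / 459 * 100 = 87.1%

87.1%


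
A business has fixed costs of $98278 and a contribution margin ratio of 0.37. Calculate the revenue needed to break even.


Formula: BER = Fixed Costs / Contribution Margin Ratio
BER = $98278 / 0.37
BER = $265616.22 (to the nearest cent)

$265616.22


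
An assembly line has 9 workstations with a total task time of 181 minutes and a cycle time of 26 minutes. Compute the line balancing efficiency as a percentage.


Formula: Efficiency = Sum of Task Times / (N_stations * CT) * 100
Total station capacity = 9 stations * 26 min = 234 min
Efficiency = 181 / 234 * 100 = 77.4%

77.4%


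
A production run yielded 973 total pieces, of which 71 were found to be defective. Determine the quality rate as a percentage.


Formula: Quality Rate = Good Pieces / Total Pieces * 100
Good pieces = 973 - 71 = 902
QR = 902 / 973 * 100 = 92.7%

92.7%


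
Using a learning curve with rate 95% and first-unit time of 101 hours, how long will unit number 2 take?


Formula: T_n = T_1 * (learning_rate)^(log2(n)) where learning_rate = rate/100
Doublings = log2(2) = 1
T_n = 101 * 0.95^1
T_n = 101 * 0.95 = 96.0 hours

96.0 hours


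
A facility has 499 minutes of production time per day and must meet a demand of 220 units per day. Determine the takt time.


Formula: Takt Time = Available Production Time / Customer Demand
Takt = 499 min/day / 220 units/day
Takt = 2.27 min/unit

2.27 min/unit


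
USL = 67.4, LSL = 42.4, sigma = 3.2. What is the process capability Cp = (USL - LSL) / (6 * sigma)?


Cp = (67.4 - 42.4) / (6 * 3.2)

1.3


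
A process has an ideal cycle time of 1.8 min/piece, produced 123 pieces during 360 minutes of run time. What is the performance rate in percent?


Formula: Performance = (Ideal CT * Total Count) / Run Time * 100
Ideal output time = 1.8 * 123 = 221.4 min
Performance = 221.4 / 360 * 100 = 61.5%

61.5%


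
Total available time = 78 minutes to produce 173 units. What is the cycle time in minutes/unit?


Formula: CT = Available Time / Number of Units
CT = 78 min / 173 units
CT = 0.45 min/unit

0.45 min/unit


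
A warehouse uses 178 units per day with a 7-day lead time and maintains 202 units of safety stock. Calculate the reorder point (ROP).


Formula: ROP = (Daily Demand * Lead Time) + Safety Stock
Demand during lead time = 178 * 7 = 1246 units
ROP = 1246 + 202 = 1448 units

1448 units


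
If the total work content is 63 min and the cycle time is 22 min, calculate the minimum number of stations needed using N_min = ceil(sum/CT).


Formula: N_min = ceil(Sum of Task Times / Cycle Time)
N_min = ceil(63 min / 22 min) = ceil(2.8636)
N_min = 3 stations

3


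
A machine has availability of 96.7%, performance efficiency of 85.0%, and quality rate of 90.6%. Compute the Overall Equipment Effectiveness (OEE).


Formula: OEE = Availability * Performance * Quality / 10000
A * P = 96.7% * 85.0% / 100 = 82.2%
OEE = 82.2% * 90.6% / 100 = 74.5%

74.5%


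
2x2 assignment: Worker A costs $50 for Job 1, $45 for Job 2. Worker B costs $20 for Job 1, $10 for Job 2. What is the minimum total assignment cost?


Option 1: A->1 + B->2 = $50 + $10 = $60
Option 2: A->2 + B->1 = $45 + $20 = $65
Min cost = min($60, $65) = $60

$60


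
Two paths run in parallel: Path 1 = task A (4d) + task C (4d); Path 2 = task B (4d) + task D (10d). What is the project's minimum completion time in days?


Path 1 = 4 + 4 = 8 days
Path 2 = 4 + 10 = 14 days
Duration = max(8, 14) = 14 days

14 days


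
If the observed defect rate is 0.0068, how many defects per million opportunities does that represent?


DPMO = defect_rate * 1000000 = 0.0068 * 1000000

6800


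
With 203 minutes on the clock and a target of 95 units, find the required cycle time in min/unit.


Formula: CT = Available Time / Number of Units
CT = 203 min / 95 units
CT = 2.14 min/unit

2.14 min/unit


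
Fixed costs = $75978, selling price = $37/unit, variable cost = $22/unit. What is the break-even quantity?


Formula: BEQ = Fixed Costs / (Price - Variable Cost)
Contribution margin = $37 - $22 = $15/unit
BEQ = ceil($75978 / $15/unit) = ceil(5065.2) = 5066 units

5066 units


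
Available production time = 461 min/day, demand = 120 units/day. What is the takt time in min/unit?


Formula: Takt Time = Available Production Time / Customer Demand
Takt = 461 min/day / 120 units/day
Takt = 3.84 min/unit

3.84 min/unit


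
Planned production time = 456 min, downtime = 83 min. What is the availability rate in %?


Formula: Availability = (Planned Time - Downtime) / Planned Time * 100
Uptime = 456 - 83 = 373 min
Availability = 373 / 456 * 100 = 81.8%

81.8%


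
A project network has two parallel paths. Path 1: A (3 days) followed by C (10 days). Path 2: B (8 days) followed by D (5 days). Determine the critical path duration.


Path 1 = 3 + 10 = 13 days
Path 2 = 8 + 5 = 13 days
Duration = max(13, 13) = 13 days

13 days


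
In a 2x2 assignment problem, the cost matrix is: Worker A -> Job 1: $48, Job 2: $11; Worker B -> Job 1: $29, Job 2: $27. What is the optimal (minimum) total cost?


Option 1: A->1 + B->2 = $48 + $27 = $75
Option 2: A->2 + B->1 = $11 + $29 = $40
Min cost = min($75, $40) = $40

$40


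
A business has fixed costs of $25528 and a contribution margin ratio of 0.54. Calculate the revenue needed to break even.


Formula: BER = Fixed Costs / Contribution Margin Ratio
BER = $25528 / 0.54
BER = $47274.07 (to the nearest cent)

$47274.07


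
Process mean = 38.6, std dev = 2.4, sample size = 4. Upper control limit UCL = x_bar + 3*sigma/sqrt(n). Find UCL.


UCL = 38.6 + 3 * 2.4 / sqrt(4)

42.2


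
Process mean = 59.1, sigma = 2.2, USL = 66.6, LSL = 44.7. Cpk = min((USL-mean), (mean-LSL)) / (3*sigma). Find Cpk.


Cpu = (66.6 - 59.1) / (3 * 2.2) = 1.14
Cpl = (59.1 - 44.7) / (3 * 2.2) = 2.18
Cpk = min(1.14, 2.18) = 1.14

1.14


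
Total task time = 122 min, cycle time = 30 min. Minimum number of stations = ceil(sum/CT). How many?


Formula: N_min = ceil(Sum of Task Times / Cycle Time)
N_min = ceil(122 min / 30 min) = ceil(4.0667)
N_min = 5 stations

5


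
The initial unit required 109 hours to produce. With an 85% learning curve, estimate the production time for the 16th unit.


Formula: T_n = T_1 * (learning_rate)^(log2(n)) where learning_rate = rate/100
Doublings = log2(16) = 4
T_n = 109 * 0.85^4
T_n = 109 * 0.522 = 56.9 hours

56.9 hours


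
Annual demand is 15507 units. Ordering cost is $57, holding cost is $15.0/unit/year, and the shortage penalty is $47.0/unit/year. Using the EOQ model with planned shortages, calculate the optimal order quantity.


Formula: EOQ* = sqrt(2DS/H) * sqrt((H+P)/P)
Base EOQ = sqrt(2*15507*57/15.0) = 343.3 units
Correction = sqrt((15.0+47.0)/47.0) = 1.14854
EOQ* = 343.3 * 1.14854 = 394.3 units

394.3 units


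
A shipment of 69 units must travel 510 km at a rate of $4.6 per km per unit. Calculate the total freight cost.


TC = dist * cost * units = 510 * 4.6 * 69 = $161874.00

$161874.00


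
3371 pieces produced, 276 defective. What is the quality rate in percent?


Formula: Quality Rate = Good Pieces / Total Pieces * 100
Good pieces = 3371 - 276 = 3095
QR = 3095 / 3371 * 100 = 91.8%

91.8%


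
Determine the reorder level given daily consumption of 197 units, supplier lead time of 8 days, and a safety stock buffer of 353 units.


Formula: ROP = (Daily Demand * Lead Time) + Safety Stock
Demand during lead time = 197 * 8 = 1576 units
ROP = 1576 + 353 = 1929 units

1929 units


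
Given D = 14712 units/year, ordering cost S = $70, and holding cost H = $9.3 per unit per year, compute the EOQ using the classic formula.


Formula: EOQ = sqrt(2 * D * S / H)
Numerator: 2 * 14712 * 70 = 2059680
2DS/H = 2059680 / 9.3 = 221471.0
EOQ = sqrt(221471.0) = 470.6 units

470.6 units


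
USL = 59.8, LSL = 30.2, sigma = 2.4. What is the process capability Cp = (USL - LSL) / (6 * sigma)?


Cp = (59.8 - 30.2) / (6 * 2.4)

2.06


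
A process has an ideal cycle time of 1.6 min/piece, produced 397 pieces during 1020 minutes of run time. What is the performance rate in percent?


Formula: Performance = (Ideal CT * Total Count) / Run Time * 100
Ideal output time = 1.6 * 397 = 635.2 min
Performance = 635.2 / 1020 * 100 = 62.3%

62.3%


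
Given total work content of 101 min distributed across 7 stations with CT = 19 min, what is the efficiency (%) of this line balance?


Formula: Efficiency = Sum of Task Times / (N_stations * CT) * 100
Total station capacity = 7 stations * 19 min = 133 min
Efficiency = 101 / 133 * 100 = 75.9%

75.9%


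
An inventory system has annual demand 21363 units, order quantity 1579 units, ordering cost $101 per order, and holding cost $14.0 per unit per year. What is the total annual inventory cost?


TC = 21363/1579 * 101 + 1579/2 * 14.0

$12419.47


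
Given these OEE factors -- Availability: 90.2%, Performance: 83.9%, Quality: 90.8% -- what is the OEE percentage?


Formula: OEE = Availability * Performance * Quality / 10000
A * P = 90.2% * 83.9% / 100 = 75.68%
OEE = 75.68% * 90.8% / 100 = 68.7%

68.7%


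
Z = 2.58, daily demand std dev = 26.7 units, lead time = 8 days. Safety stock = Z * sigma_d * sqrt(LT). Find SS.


Formula: SS = z * sigma_d * sqrt(LT)
sqrt(LT) = sqrt(8) = 2.8284
SS = 2.58 * 26.7 * 2.8284
SS = 194.8 units

194.8 units


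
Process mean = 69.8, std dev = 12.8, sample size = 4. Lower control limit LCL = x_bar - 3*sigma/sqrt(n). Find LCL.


LCL = 69.8 - 3 * 12.8 / sqrt(4)

50.6


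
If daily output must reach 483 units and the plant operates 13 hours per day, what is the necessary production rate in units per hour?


Formula: Production Rate = Daily Demand / Available Hours
Rate = 483 units/day / 13 hours/day
Rate = 37.2 units/hour

37.2 units/hour


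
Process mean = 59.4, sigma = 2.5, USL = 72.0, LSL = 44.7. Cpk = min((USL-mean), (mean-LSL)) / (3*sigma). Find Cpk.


Cpu = (72.0 - 59.4) / (3 * 2.5) = 1.68
Cpl = (59.4 - 44.7) / (3 * 2.5) = 1.96
Cpk = min(1.68, 1.96) = 1.68

1.68


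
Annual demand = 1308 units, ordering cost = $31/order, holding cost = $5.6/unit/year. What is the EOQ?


Formula: EOQ = sqrt(2 * D * S / H)
Numerator: 2 * 1308 * 31 = 81096
2DS/H = 81096 / 5.6 = 14481.4
EOQ = sqrt(14481.4) = 120.3 units

120.3 units


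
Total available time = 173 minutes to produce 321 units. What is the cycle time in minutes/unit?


Formula: CT = Available Time / Number of Units
CT = 173 min / 321 units
CT = 0.54 min/unit

0.54 min/unit


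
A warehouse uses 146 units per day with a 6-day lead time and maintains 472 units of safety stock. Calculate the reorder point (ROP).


Formula: ROP = (Daily Demand * Lead Time) + Safety Stock
Demand during lead time = 146 * 6 = 876 units
ROP = 876 + 472 = 1348 units

1348 units


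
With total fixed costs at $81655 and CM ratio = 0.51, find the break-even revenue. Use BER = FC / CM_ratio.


Formula: BER = Fixed Costs / Contribution Margin Ratio
BER = $81655 / 0.51
BER = $160107.84 (to the nearest cent)

$160107.84


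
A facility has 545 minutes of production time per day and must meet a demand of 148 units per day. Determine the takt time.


Formula: Takt Time = Available Production Time / Customer Demand
Takt = 545 min/day / 148 units/day
Takt = 3.68 min/unit

3.68 min/unit


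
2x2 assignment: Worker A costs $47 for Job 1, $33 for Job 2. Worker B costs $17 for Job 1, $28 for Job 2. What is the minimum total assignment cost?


Option 1: A->1 + B->2 = $47 + $28 = $75
Option 2: A->2 + B->1 = $33 + $17 = $50
Min cost = min($75, $50) = $50

$50


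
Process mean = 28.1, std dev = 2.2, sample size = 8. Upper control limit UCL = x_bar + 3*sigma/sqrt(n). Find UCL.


UCL = 28.1 + 3 * 2.2 / sqrt(8)

30.43


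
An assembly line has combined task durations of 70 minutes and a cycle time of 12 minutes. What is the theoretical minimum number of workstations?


Formula: N_min = ceil(Sum of Task Times / Cycle Time)
N_min = ceil(70 min / 12 min) = ceil(5.8333)
N_min = 6 stations

6


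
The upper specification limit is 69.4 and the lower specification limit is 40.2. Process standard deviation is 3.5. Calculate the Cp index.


Cp = (69.4 - 40.2) / (6 * 3.5)

1.39


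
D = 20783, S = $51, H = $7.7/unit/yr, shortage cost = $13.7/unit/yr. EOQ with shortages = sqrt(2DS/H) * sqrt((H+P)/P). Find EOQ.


Formula: EOQ* = sqrt(2DS/H) * sqrt((H+P)/P)
Base EOQ = sqrt(2*20783*51/7.7) = 524.7 units
Correction = sqrt((7.7+13.7)/13.7) = 1.24982
EOQ* = 524.7 * 1.24982 = 655.8 units

655.8 units


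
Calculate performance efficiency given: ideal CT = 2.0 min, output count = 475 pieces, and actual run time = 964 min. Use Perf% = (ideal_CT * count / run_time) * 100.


Formula: Performance = (Ideal CT * Total Count) / Run Time * 100
Ideal output time = 2.0 * 475 = 950.0 min
Performance = 950.0 / 964 * 100 = 98.5%

98.5%


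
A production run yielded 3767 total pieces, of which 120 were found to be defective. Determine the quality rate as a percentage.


Formula: Quality Rate = Good Pieces / Total Pieces * 100
Good pieces = 3767 - 120 = 3647
QR = 3647 / 3767 * 100 = 96.8%

96.8%
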